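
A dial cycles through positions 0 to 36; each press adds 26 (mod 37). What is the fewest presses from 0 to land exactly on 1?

26·10 = 260 = 7·37 + 1, so 26⁻¹ ≡ 10 (mod 37).

10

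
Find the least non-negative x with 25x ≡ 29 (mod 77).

72

The inverse of 25 mod 77 is 37 (since 25·37 = 925 ≡ 1).
So x ≡ 37·29 = 1073 ≡ 72 (mod 77).
Check: 25·72 = 1800 = 23·77 + 29.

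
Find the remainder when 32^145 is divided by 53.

Square-and-reduce mod 53: 32^1≡32, 32^2≡17, 32^4≡24, 32^8≡46, 32^16≡49, 32^32≡16, 32^64≡44, 32^128≡28.
145 = 1 + 16 + 128, so 32^145 ≡ 32·49·28 ≡ 20 (mod 53).

20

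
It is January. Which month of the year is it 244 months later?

244 − 20·12 = 4, so 244 ≡ 4 (mod 12).
January + 4 months → May.

May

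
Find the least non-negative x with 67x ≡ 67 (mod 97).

The inverse of 67 mod 97 is 42 (since 67·42 = 2814 ≡ 1).
Multiplying both sides by 42: x ≡ 42·67 = 2814 ≡ 1 (mod 97).
Check: 67·1 = 67 = 0·97 + 67.

1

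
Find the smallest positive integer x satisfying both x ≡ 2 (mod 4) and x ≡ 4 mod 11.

x ≡ 2 (mod 4) gives x ∈ {2, 6, 10, 14, 18, 22, 26}.
The first of these with x mod 11 = 4 is 26.

26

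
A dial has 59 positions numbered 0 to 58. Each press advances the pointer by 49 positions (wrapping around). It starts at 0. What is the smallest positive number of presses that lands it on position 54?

49⁻¹ ≡ 53 (mod 59) because 49·53 = 2597 = 44·59 + 1.
Multiplying both sides by 53: x ≡ 53·54 = 2862 ≡ 30 (mod 59).
Check: 49·30 = 1470 = 24·59 + 54.

30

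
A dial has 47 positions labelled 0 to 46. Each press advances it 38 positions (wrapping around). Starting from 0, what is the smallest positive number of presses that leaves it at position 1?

47 = 1·38 + 9
38 = 4·9 + 2
9 = 4·2 + 1
2 = 2·1 + 0
Back-substituting gives 38·26 ≡ 1 (mod 47).

26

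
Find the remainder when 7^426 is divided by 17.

2

Successive squares of 7 mod 17: 7^1≡7, 7^2≡15, 7^4≡4, 7^8≡16, 7^16≡1, 7^32≡1, 7^64≡1, 7^128≡1, 7^256≡1.
Since 426 = 2 + 8 + 32 + 128 + 256 in binary, 7^426 ≡ 15·16·1·1·1 ≡ 2 (mod 17).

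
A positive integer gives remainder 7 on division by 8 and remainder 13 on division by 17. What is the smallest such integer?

x ≡ 7 (mod 8) gives x ∈ {7, 15, 23, 31, 39, 47}.
The first of these with x mod 17 = 13 is 47.

47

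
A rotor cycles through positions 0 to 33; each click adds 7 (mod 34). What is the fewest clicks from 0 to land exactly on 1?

5

34 = 4·7 + 6
7 = 1·6 + 1
6 = 6·1 + 0
Back-substituting gives 7·5 ≡ 1 (mod 34).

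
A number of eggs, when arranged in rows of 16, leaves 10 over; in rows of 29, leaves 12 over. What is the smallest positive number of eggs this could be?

x ≡ 10 (mod 16) gives x ∈ {10, 26, 42, 58, 74, 90, 106, 122, …}.
The first of these with x mod 29 = 12 is 186.

186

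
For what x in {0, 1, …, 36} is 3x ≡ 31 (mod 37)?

35

The inverse of 3 mod 37 is 25 (since 3·25 = 75 ≡ 1).
Multiplying both sides by 25: x ≡ 25·31 = 775 ≡ 35 (mod 37).
Check: 3·35 = 105 = 2·37 + 31.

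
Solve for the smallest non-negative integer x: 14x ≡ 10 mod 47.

The inverse of 14 mod 47 is 37 (since 14·37 = 518 ≡ 1).
Multiplying both sides by 37: x ≡ 37·10 = 370 ≡ 41 (mod 47).

41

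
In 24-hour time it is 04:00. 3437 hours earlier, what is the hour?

23

3437 = 143·24 + 5, so 3437 mod 24 = 5.
(4 − 5) mod 24 = 23.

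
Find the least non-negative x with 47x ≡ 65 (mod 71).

47⁻¹ ≡ 68 (mod 71) because 47·68 = 3196 = 45·71 + 1.
So x ≡ 68·65 = 4420 ≡ 18 (mod 71).

18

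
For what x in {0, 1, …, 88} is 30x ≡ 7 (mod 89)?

The inverse of 30 mod 89 is 3 (since 30·3 = 90 ≡ 1).
So x ≡ 3·7 = 21 ≡ 21 (mod 89).

21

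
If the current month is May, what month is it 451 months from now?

December

451 = 37·12 + 7, so 451 mod 12 = 7.
May + 7 months → December.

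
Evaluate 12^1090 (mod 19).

Square-and-reduce mod 19: 12^1≡12, 12^2≡11, 12^4≡7, 12^8≡11, 12^16≡7, 12^32≡11, 12^64≡7, 12^128≡11, 12^256≡7, 12^512≡11, 12^1024≡7.
Since 1090 = 2 + 64 + 1024 in binary, 12^1090 ≡ 11·7·7 ≡ 7 (mod 19).

7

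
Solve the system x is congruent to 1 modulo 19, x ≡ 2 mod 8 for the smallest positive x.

x ≡ 2 (mod 8) gives x ∈ {2, 10, 18, 26, 34, 42, 50, 58}.
The first of these with x mod 19 = 1 is 58.

58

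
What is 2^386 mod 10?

Powers of 2 mod 10 repeat with period 4: 2, 4, 8, 6.
386 leaves remainder 2 on division by 4, so 2^386 ends in 4.

4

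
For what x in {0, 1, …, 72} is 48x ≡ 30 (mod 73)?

The inverse of 48 mod 73 is 35 (since 48·35 = 1680 ≡ 1).
Multiplying both sides by 35: x ≡ 35·30 = 1050 ≡ 28 (mod 73).

28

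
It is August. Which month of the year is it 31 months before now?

31 mod 12 = 7 (since 2·12 = 24).
August − 7 months → January.

January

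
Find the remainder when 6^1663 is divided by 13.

Successive squares of 6 mod 13: 6^1≡6, 6^2≡10, 6^4≡9, 6^8≡3, 6^16≡9, 6^32≡3, 6^64≡9, 6^128≡3, 6^256≡9, 6^512≡3, 6^1024≡9.
1663 = 1 + 2 + 4 + 8 + 16 + 32 + 64 + 512 + 1024, so 6^1663 ≡ 6·10·9·3·9·3·9·3·9 ≡ 7 (mod 13).

7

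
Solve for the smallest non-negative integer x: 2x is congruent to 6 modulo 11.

2⁻¹ ≡ 6 (mod 11) because 2·6 = 12 = 1·11 + 1.
Multiplying both sides by 6: x ≡ 6·6 = 36 ≡ 3 (mod 11).
Check: 2·3 = 6 = 0·11 + 6.

3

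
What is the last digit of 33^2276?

1

Last digits of 3^n: 3, 9, 7, 1 (period 4).
2276 leaves remainder 0 on division by 4, so 33^2276 ends in 1.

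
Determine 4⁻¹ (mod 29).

22

29 = 7·4 + 1
4 = 4·1 + 0
Back-substituting gives 4·22 ≡ 1 (mod 29).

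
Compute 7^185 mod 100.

Square-and-reduce mod 100: 7^1≡7, 7^2≡49, 7^4≡1, 7^8≡1, 7^16≡1, 7^32≡1, 7^64≡1, 7^128≡1.
Since 185 = 1 + 8 + 16 + 32 + 128 in binary, 7^185 ≡ 7·1·1·1·1 ≡ 7 (mod 100).

7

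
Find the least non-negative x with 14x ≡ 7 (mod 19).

10

14⁻¹ ≡ 15 (mod 19) because 14·15 = 210 = 11·19 + 1.
Multiplying both sides by 15: x ≡ 15·7 = 105 ≡ 10 (mod 19).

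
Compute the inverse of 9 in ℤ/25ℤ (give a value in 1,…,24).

14

25 = 2·9 + 7
9 = 1·7 + 2
7 = 3·2 + 1
2 = 2·1 + 0
Back-substituting gives 9·14 ≡ 1 (mod 25).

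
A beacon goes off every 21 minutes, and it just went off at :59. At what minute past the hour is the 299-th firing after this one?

299·21 = 6279.
6279 = 104·60 + 39, so 6279 mod 60 = 39.
(59 + 39) mod 60 = 38.

38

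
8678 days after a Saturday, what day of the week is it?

Thursday

8678 mod 7 = 5 (since 1239·7 = 8673).
Saturday + 5 days → Thursday.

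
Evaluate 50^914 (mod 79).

20

Square-and-reduce mod 79: 50^1≡50, 50^2≡51, 50^4≡73, 50^8≡36, 50^16≡32, 50^32≡76, 50^64≡9, 50^128≡2, 50^256≡4, 50^512≡16.
914 = 2 + 16 + 128 + 256 + 512, so 50^914 ≡ 51·32·2·4·16 ≡ 20 (mod 79).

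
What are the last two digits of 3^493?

23

By repeated squaring mod 100: 3^1≡3, 3^2≡9, 3^4≡81, 3^8≡61, 3^16≡21, 3^32≡41, 3^64≡81, 3^128≡61, 3^256≡21.
493 = 1 + 4 + 8 + 32 + 64 + 128 + 256, so 3^493 ≡ 3·81·61·41·81·61·21 ≡ 23 (mod 100).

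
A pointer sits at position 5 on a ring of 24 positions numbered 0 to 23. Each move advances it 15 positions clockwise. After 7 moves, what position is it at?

7·15 = 105.
105 mod 24 = 9 (since 4·24 = 96).
(5 + 9) mod 24 = 14.

14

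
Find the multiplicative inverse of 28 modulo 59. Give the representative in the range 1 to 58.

28·19 = 532 = 9·59 + 1, so 28⁻¹ ≡ 19 (mod 59).

19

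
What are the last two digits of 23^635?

07

By repeated squaring mod 100: 23^1≡23, 23^2≡29, 23^4≡41, 23^8≡81, 23^16≡61, 23^32≡21, 23^64≡41, 23^128≡81, 23^256≡61, 23^512≡21.
635 = 1 + 2 + 8 + 16 + 32 + 64 + 512, so 23^635 ≡ 23·29·81·61·21·41·21 ≡ 7 (mod 100).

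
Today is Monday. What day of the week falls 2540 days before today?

2540 = 362·7 + 6, so 2540 mod 7 = 6.
Monday − 6 days → Tuesday.

Tuesday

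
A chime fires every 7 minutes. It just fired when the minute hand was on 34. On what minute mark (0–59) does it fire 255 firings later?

255·7 = 1785.
1785 mod 60 = 45 (since 29·60 = 1740).
(34 + 45) mod 60 = 19.

19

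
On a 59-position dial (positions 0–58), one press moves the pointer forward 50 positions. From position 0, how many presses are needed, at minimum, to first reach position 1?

13

50·13 = 650 = 11·59 + 1, so 50⁻¹ ≡ 13 (mod 59).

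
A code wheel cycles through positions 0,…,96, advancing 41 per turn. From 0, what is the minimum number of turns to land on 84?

41⁻¹ ≡ 71 (mod 97) because 41·71 = 2911 = 30·97 + 1.
So x ≡ 71·84 = 5964 ≡ 47 (mod 97).
Check: 41·47 = 1927 = 19·97 + 84.

47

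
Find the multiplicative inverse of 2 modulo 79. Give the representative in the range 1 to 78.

2·40 = 80 = 1·79 + 1, so 2⁻¹ ≡ 40 (mod 79).

40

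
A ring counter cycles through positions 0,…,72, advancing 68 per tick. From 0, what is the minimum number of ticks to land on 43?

The inverse of 68 mod 73 is 29 (since 68·29 = 1972 ≡ 1).
Multiplying both sides by 29: x ≡ 29·43 = 1247 ≡ 6 (mod 73).
Check: 68·6 = 408 = 5·73 + 43.

6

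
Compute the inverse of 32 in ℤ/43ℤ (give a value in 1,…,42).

39

43 = 1·32 + 11
32 = 2·11 + 10
11 = 1·10 + 1
10 = 10·1 + 0
Back-substituting gives 32·39 ≡ 1 (mod 43).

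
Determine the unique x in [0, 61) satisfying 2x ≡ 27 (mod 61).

44

2⁻¹ ≡ 31 (mod 61) because 2·31 = 62 = 1·61 + 1.
Multiplying both sides by 31: x ≡ 31·27 = 837 ≡ 44 (mod 61).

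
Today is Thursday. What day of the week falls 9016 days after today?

9016 − 1288·7 = 0, so 9016 ≡ 0 (mod 7).
Thursday + 0 days → Thursday.

Thursday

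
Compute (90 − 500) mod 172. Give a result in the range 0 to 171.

500 = 2·172 + 156, so 500 mod 172 = 156.
(90 − 156) mod 172 = 106.

106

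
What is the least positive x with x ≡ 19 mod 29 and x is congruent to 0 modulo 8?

Since 8·11 ≡ 1 (mod 29), take x = 0 + 8·((19−0)·11 mod 29) = 0 + 8·6 = 48.
Check: 48 mod 29 = 19, 48 mod 8 = 0.

48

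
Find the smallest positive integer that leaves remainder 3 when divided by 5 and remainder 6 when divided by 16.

38

x ≡ 3 (mod 5) gives x ∈ {3, 8, 13, 18, 23, 28, 33, 38}.
The first of these with x mod 16 = 6 is 38.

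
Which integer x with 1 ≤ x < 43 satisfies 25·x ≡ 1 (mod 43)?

25·31 = 775 = 18·43 + 1, so 25⁻¹ ≡ 31 (mod 43).

31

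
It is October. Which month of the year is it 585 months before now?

January

Dividing 585 by 12 gives quotient 48 and remainder 9.
October − 9 months → January.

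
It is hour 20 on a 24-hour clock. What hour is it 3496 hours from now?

12

3496 mod 24 = 16 (since 145·24 = 3480).
(20 + 16) mod 24 = 12.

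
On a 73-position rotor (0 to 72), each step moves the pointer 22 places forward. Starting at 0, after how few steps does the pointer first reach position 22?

1

The inverse of 22 mod 73 is 10 (since 22·10 = 220 ≡ 1).
Multiplying both sides by 10: x ≡ 10·22 = 220 ≡ 1 (mod 73).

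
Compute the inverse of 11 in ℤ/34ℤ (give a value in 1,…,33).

11·31 = 341 = 10·34 + 1, so 11⁻¹ ≡ 31 (mod 34).

31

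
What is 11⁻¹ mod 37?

11·27 = 297 = 8·37 + 1, so 11⁻¹ ≡ 27 (mod 37).

27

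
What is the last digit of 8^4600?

The units digit of 8^n cycles with period 4: 8, 4, 2, 6, …
4600 mod 4 = 0, so the last digit matches 8^4 = 6.

6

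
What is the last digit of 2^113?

Last digits of 2^n: 2, 4, 8, 6 (period 4).
113 mod 4 = 1, so the last digit matches 2^1 = 2.

2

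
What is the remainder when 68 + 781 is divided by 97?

73

781 − 8·97 = 5, so 781 ≡ 5 (mod 97).
(68 + 5) mod 97 = 73.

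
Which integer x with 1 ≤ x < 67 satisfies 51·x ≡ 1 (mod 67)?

46

67 = 1·51 + 16
51 = 3·16 + 3
16 = 5·3 + 1
3 = 3·1 + 0
Back-substituting gives 51·46 ≡ 1 (mod 67).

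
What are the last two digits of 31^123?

By repeated squaring mod 100: 31^1≡31, 31^2≡61, 31^4≡21, 31^8≡41, 31^16≡81, 31^32≡61, 31^64≡21.
123 = 1 + 2 + 8 + 16 + 32 + 64, so 31^123 ≡ 31·61·41·81·61·21 ≡ 91 (mod 100).

91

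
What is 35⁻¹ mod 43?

16

43 = 1·35 + 8
35 = 4·8 + 3
8 = 2·3 + 2
3 = 1·2 + 1
2 = 2·1 + 0
Back-substituting gives 35·16 ≡ 1 (mod 43).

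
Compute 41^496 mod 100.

41

Successive squares of 41 mod 100: 41^1≡41, 41^2≡81, 41^4≡61, 41^8≡21, 41^16≡41, 41^32≡81, 41^64≡61, 41^128≡21, 41^256≡41.
Since 496 = 16 + 32 + 64 + 128 + 256 in binary, 41^496 ≡ 41·81·61·21·41 ≡ 41 (mod 100).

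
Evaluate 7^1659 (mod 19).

1

By repeated squaring mod 19: 7^1≡7, 7^2≡11, 7^4≡7, 7^8≡11, 7^16≡7, 7^32≡11, 7^64≡7, 7^128≡11, 7^256≡7, 7^512≡11, 7^1024≡7.
Since 1659 = 1 + 2 + 8 + 16 + 32 + 64 + 512 + 1024 in binary, 7^1659 ≡ 7·11·11·7·11·7·11·7 ≡ 1 (mod 19).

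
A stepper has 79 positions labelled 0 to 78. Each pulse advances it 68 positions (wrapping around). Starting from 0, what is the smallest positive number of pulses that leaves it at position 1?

43

79 = 1·68 + 11
68 = 6·11 + 2
11 = 5·2 + 1
2 = 2·1 + 0
Back-substituting gives 68·43 ≡ 1 (mod 79).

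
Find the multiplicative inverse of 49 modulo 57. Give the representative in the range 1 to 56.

7

57 = 1·49 + 8
49 = 6·8 + 1
8 = 8·1 + 0
Back-substituting gives 49·7 ≡ 1 (mod 57).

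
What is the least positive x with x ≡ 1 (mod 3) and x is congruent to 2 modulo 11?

x ≡ 1 (mod 3) gives x ∈ {1, 4, 7, 10, 13}.
The first of these with x mod 11 = 2 is 13.

13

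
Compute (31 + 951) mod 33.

951 = 28·33 + 27, so 951 mod 33 = 27.
(31 + 27) mod 33 = 25.

25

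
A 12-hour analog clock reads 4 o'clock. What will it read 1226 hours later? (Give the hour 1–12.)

1226 mod 12 = 2 (since 102·12 = 1224).
4 + 2 → 6 on a 12-hour dial.

6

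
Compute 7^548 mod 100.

1

Successive squares of 7 mod 100: 7^1≡7, 7^2≡49, 7^4≡1, 7^8≡1, 7^16≡1, 7^32≡1, 7^64≡1, 7^128≡1, 7^256≡1, 7^512≡1.
548 = 4 + 32 + 512, so 7^548 ≡ 1·1·1 ≡ 1 (mod 100).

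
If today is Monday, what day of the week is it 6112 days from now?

Tuesday

6112 − 873·7 = 1, so 6112 ≡ 1 (mod 7).
Monday + 1 day → Tuesday.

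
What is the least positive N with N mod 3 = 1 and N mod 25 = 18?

43

Since 25·1 ≡ 1 (mod 3), take x = 18 + 25·((1−18)·1 mod 3) = 18 + 25·1 = 43.
Check: 43 mod 3 = 1, 43 mod 25 = 18.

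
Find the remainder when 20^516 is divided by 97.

Square-and-reduce mod 97: 20^1≡20, 20^2≡12, 20^4≡47, 20^8≡75, 20^16≡96, 20^32≡1, 20^64≡1, 20^128≡1, 20^256≡1, 20^512≡1.
516 = 4 + 512, so 20^516 ≡ 47·1 ≡ 47 (mod 97).

47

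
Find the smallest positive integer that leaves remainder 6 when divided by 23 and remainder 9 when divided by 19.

Since 19·17 ≡ 1 (mod 23), take x = 9 + 19·((6−9)·17 mod 23) = 9 + 19·18 = 351.
Check: 351 mod 23 = 6, 351 mod 19 = 9.

351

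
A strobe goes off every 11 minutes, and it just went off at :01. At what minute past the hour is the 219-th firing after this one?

10

219·11 = 2409.
2409 = 40·60 + 9, so 2409 mod 60 = 9.
(1 + 9) mod 60 = 10.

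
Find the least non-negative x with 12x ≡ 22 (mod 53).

46

12⁻¹ ≡ 31 (mod 53) because 12·31 = 372 = 7·53 + 1.
Multiplying both sides by 31: x ≡ 31·22 = 682 ≡ 46 (mod 53).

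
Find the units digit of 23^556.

The units digit of 23^n cycles with period 4: 3, 9, 7, 1, …
556 leaves remainder 0 on division by 4, so 23^556 ends in 1.

1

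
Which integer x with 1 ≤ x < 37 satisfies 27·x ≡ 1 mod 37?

11

27·11 = 297 = 8·37 + 1, so 27⁻¹ ≡ 11 (mod 37).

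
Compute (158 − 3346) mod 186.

160

3346 − 17·186 = 184, so 3346 ≡ 184 (mod 186).
(158 − 184) mod 186 = 160.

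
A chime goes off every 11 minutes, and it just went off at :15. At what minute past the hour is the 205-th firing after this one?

205·11 = 2255.
2255 − 37·60 = 35, so 2255 ≡ 35 (mod 60).
(15 + 35) mod 60 = 50.

50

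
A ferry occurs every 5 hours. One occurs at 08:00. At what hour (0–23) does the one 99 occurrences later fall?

23

99·5 = 495.
495 = 20·24 + 15, so 495 mod 24 = 15.
(8 + 15) mod 24 = 23.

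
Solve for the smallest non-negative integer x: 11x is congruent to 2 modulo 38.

The inverse of 11 mod 38 is 7 (since 11·7 = 77 ≡ 1).
So x ≡ 7·2 = 14 ≡ 14 (mod 38).

14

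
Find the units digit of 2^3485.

2

Last digits of 2^n: 2, 4, 8, 6 (period 4).
3485 mod 4 = 1, so the last digit matches 2^1 = 2.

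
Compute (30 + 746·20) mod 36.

10

746·20 = 14920.
Dividing 14920 by 36 gives quotient 414 and remainder 16.
(30 + 16) mod 36 = 10.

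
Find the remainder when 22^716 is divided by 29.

20

Square-and-reduce mod 29: 22^1≡22, 22^2≡20, 22^4≡23, 22^8≡7, 22^16≡20, 22^32≡23, 22^64≡7, 22^128≡20, 22^256≡23, 22^512≡7.
716 = 4 + 8 + 64 + 128 + 512, so 22^716 ≡ 23·7·7·20·7 ≡ 20 (mod 29).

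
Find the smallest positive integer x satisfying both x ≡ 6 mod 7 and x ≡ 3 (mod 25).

153

x ≡ 6 (mod 7) gives x ∈ {6, 13, 20, 27, 34, 41, 48, 55, …}.
The first of these with x mod 25 = 3 is 153.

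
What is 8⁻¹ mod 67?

42

67 = 8·8 + 3
8 = 2·3 + 2
3 = 1·2 + 1
2 = 2·1 + 0
Back-substituting gives 8·42 ≡ 1 (mod 67).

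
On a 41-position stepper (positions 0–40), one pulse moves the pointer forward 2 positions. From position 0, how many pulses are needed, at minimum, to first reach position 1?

21

41 = 20·2 + 1
2 = 2·1 + 0
Back-substituting gives 2·21 ≡ 1 (mod 41).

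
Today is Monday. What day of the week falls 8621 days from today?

Friday

8621 − 1231·7 = 4, so 8621 ≡ 4 (mod 7).
Monday + 4 days → Friday.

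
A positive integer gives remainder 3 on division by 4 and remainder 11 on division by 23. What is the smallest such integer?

11

x ≡ 3 (mod 4) gives x ∈ {3, 7, 11}.
The first of these with x mod 23 = 11 is 11.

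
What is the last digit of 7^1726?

Last digits of 7^n: 7, 9, 3, 1 (period 4).
1726 leaves remainder 2 on division by 4, so 7^1726 ends in 9.

9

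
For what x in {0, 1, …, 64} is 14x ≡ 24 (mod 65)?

11

14⁻¹ ≡ 14 (mod 65) because 14·14 = 196 = 3·65 + 1.
Multiplying both sides by 14: x ≡ 14·24 = 336 ≡ 11 (mod 65).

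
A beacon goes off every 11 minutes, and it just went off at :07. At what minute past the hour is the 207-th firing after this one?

4

207·11 = 2277.
2277 mod 60 = 57 (since 37·60 = 2220).
(7 + 57) mod 60 = 4.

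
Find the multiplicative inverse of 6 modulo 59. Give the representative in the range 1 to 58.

10

6·10 = 60 = 1·59 + 1, so 6⁻¹ ≡ 10 (mod 59).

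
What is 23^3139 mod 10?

Last digits of 3^n: 3, 9, 7, 1 (period 4).
3139 mod 4 = 3, so the last digit matches 3^3 = 7.

7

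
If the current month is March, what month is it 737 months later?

Dividing 737 by 12 gives quotient 61 and remainder 5.
March + 5 months → August.

August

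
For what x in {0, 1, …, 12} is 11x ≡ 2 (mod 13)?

12

11⁻¹ ≡ 6 (mod 13) because 11·6 = 66 = 5·13 + 1.
So x ≡ 6·2 = 12 ≡ 12 (mod 13).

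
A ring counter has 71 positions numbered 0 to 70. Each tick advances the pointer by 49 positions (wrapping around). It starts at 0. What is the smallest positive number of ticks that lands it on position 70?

42

The inverse of 49 mod 71 is 29 (since 49·29 = 1421 ≡ 1).
So x ≡ 29·70 = 2030 ≡ 42 (mod 71).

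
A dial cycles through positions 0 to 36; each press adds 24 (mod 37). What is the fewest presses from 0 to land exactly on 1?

37 = 1·24 + 13
24 = 1·13 + 11
13 = 1·11 + 2
11 = 5·2 + 1
2 = 2·1 + 0
Back-substituting gives 24·17 ≡ 1 (mod 37).

17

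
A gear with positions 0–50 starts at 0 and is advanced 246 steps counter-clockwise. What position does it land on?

9

246 − 4·51 = 42, so 246 ≡ 42 (mod 51).
(0 − 42) mod 51 = 9.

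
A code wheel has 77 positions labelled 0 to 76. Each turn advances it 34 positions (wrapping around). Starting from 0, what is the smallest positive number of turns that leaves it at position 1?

34

77 = 2·34 + 9
34 = 3·9 + 7
9 = 1·7 + 2
7 = 3·2 + 1
2 = 2·1 + 0
Back-substituting gives 34·34 ≡ 1 (mod 77).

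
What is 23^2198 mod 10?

Last digits of 3^n: 3, 9, 7, 1 (period 4).
2198 leaves remainder 2 on division by 4, so 23^2198 ends in 9.

9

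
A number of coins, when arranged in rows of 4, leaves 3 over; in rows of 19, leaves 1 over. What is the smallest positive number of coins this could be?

39

x ≡ 3 (mod 4) gives x ∈ {3, 7, 11, 15, 19, 23, 27, 31, …}.
The first of these with x mod 19 = 1 is 39.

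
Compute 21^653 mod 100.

Square-and-reduce mod 100: 21^1≡21, 21^2≡41, 21^4≡81, 21^8≡61, 21^16≡21, 21^32≡41, 21^64≡81, 21^128≡61, 21^256≡21, 21^512≡41.
653 = 1 + 4 + 8 + 128 + 512, so 21^653 ≡ 21·81·61·61·41 ≡ 61 (mod 100).

61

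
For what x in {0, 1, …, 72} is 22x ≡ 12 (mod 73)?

47

22⁻¹ ≡ 10 (mod 73) because 22·10 = 220 = 3·73 + 1.
Multiplying both sides by 10: x ≡ 10·12 = 120 ≡ 47 (mod 73).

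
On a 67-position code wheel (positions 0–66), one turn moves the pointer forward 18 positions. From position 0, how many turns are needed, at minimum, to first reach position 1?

41

67 = 3·18 + 13
18 = 1·13 + 5
13 = 2·5 + 3
5 = 1·3 + 2
3 = 1·2 + 1
2 = 2·1 + 0
Back-substituting gives 18·41 ≡ 1 (mod 67).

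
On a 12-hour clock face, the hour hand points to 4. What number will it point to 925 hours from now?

5

Dividing 925 by 12 gives quotient 77 and remainder 1.
4 + 1 → 5 on a 12-hour dial.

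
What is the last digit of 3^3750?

9

The units digit of 3^n cycles with period 4: 3, 9, 7, 1, …
3750 mod 4 = 2, so the last digit matches 3^2 = 9.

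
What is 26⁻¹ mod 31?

31 = 1·26 + 5
26 = 5·5 + 1
5 = 5·1 + 0
Back-substituting gives 26·6 ≡ 1 (mod 31).

6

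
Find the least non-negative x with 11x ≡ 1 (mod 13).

6

The inverse of 11 mod 13 is 6 (since 11·6 = 66 ≡ 1).
Multiplying both sides by 6: x ≡ 6·1 = 6 ≡ 6 (mod 13).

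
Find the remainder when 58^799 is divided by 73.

Successive squares of 58 mod 73: 58^1≡58, 58^2≡6, 58^4≡36, 58^8≡55, 58^16≡32, 58^32≡2, 58^64≡4, 58^128≡16, 58^256≡37, 58^512≡55.
799 = 1 + 2 + 4 + 8 + 16 + 256 + 512, so 58^799 ≡ 58·6·36·55·32·37·55 ≡ 45 (mod 73).

45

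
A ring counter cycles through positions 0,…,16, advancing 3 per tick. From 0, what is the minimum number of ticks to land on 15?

5

The inverse of 3 mod 17 is 6 (since 3·6 = 18 ≡ 1).
Multiplying both sides by 6: x ≡ 6·15 = 90 ≡ 5 (mod 17).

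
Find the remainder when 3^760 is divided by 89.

67

Square-and-reduce mod 89: 3^1≡3, 3^2≡9, 3^4≡81, 3^8≡64, 3^16≡2, 3^32≡4, 3^64≡16, 3^128≡78, 3^256≡32, 3^512≡45.
Since 760 = 8 + 16 + 32 + 64 + 128 + 512 in binary, 3^760 ≡ 64·2·4·16·78·45 ≡ 67 (mod 89).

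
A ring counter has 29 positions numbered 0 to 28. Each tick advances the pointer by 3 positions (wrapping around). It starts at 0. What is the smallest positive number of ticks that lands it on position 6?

2

The inverse of 3 mod 29 is 10 (since 3·10 = 30 ≡ 1).
Multiplying both sides by 10: x ≡ 10·6 = 60 ≡ 2 (mod 29).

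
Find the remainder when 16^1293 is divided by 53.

By repeated squaring mod 53: 16^1≡16, 16^2≡44, 16^4≡28, 16^8≡42, 16^16≡15, 16^32≡13, 16^64≡10, 16^128≡47, 16^256≡36, 16^512≡24, 16^1024≡46.
Since 1293 = 1 + 4 + 8 + 256 + 1024 in binary, 16^1293 ≡ 16·28·42·36·46 ≡ 13 (mod 53).

13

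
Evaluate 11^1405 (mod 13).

11

By repeated squaring mod 13: 11^1≡11, 11^2≡4, 11^4≡3, 11^8≡9, 11^16≡3, 11^32≡9, 11^64≡3, 11^128≡9, 11^256≡3, 11^512≡9, 11^1024≡3.
1405 = 1 + 4 + 8 + 16 + 32 + 64 + 256 + 1024, so 11^1405 ≡ 11·3·9·3·9·3·3·3 ≡ 11 (mod 13).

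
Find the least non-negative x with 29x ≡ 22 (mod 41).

5

29⁻¹ ≡ 17 (mod 41) because 29·17 = 493 = 12·41 + 1.
So x ≡ 17·22 = 374 ≡ 5 (mod 41).
Check: 29·5 = 145 = 3·41 + 22.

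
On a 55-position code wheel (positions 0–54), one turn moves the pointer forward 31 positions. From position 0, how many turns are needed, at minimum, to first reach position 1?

31·16 = 496 = 9·55 + 1, so 31⁻¹ ≡ 16 (mod 55).

16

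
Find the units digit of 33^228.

Last digits of 3^n: 3, 9, 7, 1 (period 4).
228 mod 4 = 0, so the last digit matches 3^4 = 1.

1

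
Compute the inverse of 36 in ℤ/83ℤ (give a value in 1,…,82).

36·30 = 1080 = 13·83 + 1, so 36⁻¹ ≡ 30 (mod 83).

30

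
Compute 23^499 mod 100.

87

Successive squares of 23 mod 100: 23^1≡23, 23^2≡29, 23^4≡41, 23^8≡81, 23^16≡61, 23^32≡21, 23^64≡41, 23^128≡81, 23^256≡61.
Since 499 = 1 + 2 + 16 + 32 + 64 + 128 + 256 in binary, 23^499 ≡ 23·29·61·21·41·81·61 ≡ 87 (mod 100).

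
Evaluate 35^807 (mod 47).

Square-and-reduce mod 47: 35^1≡35, 35^2≡3, 35^4≡9, 35^8≡34, 35^16≡28, 35^32≡32, 35^64≡37, 35^128≡6, 35^256≡36, 35^512≡27.
807 = 1 + 2 + 4 + 32 + 256 + 512, so 35^807 ≡ 35·3·9·32·36·27 ≡ 44 (mod 47).

44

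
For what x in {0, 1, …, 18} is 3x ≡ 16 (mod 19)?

The inverse of 3 mod 19 is 13 (since 3·13 = 39 ≡ 1).
Multiplying both sides by 13: x ≡ 13·16 = 208 ≡ 18 (mod 19).
Check: 3·18 = 54 = 2·19 + 16.

18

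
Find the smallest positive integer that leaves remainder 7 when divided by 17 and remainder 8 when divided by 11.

41

x ≡ 8 (mod 11) gives x ∈ {8, 19, 30, 41}.
The first of these with x mod 17 = 7 is 41.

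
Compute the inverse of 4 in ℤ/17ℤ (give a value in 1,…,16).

4·13 = 52 = 3·17 + 1, so 4⁻¹ ≡ 13 (mod 17).

13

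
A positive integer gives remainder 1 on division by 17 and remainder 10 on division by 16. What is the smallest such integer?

154

x ≡ 10 (mod 16) gives x ∈ {10, 26, 42, 58, 74, 90, 106, 122, …}.
The first of these with x mod 17 = 1 is 154.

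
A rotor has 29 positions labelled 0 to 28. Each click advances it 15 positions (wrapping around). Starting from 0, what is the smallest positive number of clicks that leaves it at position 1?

2

15·2 = 30 = 1·29 + 1, so 15⁻¹ ≡ 2 (mod 29).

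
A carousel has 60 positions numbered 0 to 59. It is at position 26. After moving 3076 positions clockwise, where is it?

3076 mod 60 = 16 (since 51·60 = 3060).
(26 + 16) mod 60 = 42.

42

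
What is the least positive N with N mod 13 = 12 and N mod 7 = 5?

12

x ≡ 5 (mod 7) gives x ∈ {5, 12}.
The first of these with x mod 13 = 12 is 12.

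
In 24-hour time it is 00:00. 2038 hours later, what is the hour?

22

2038 − 84·24 = 22, so 2038 ≡ 22 (mod 24).
(0 + 22) mod 24 = 22.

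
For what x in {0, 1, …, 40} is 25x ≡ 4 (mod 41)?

25⁻¹ ≡ 23 (mod 41) because 25·23 = 575 = 14·41 + 1.
So x ≡ 23·4 = 92 ≡ 10 (mod 41).

10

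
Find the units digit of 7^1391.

3

Powers of 7 mod 10 repeat with period 4: 7, 9, 3, 1.
1391 leaves remainder 3 on division by 4, so 7^1391 ends in 3.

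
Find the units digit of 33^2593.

3

The units digit of 33^n cycles with period 4: 3, 9, 7, 1, …
2593 leaves remainder 1 on division by 4, so 33^2593 ends in 3.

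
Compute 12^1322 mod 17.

9

Square-and-reduce mod 17: 12^1≡12, 12^2≡8, 12^4≡13, 12^8≡16, 12^16≡1, 12^32≡1, 12^64≡1, 12^128≡1, 12^256≡1, 12^512≡1, 12^1024≡1.
Since 1322 = 2 + 8 + 32 + 256 + 1024 in binary, 12^1322 ≡ 8·16·1·1·1 ≡ 9 (mod 17).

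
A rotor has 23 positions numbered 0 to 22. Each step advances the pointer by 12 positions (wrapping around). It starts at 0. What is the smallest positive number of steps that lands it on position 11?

22

12⁻¹ ≡ 2 (mod 23) because 12·2 = 24 = 1·23 + 1.
Multiplying both sides by 2: x ≡ 2·11 = 22 ≡ 22 (mod 23).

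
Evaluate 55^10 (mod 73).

55

Square-and-reduce mod 73: 55^1≡55, 55^2≡32, 55^4≡2, 55^8≡4.
10 = 2 + 8, so 55^10 ≡ 32·4 ≡ 55 (mod 73).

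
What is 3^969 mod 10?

3

The units digit of 3^n cycles with period 4: 3, 9, 7, 1, …
969 leaves remainder 1 on division by 4, so 3^969 ends in 3.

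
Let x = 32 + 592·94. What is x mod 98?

592·94 = 55648.
55648 = 567·98 + 82, so 55648 mod 98 = 82.
(32 + 82) mod 98 = 16.

16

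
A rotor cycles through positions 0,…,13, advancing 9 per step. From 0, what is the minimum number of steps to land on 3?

5

The inverse of 9 mod 14 is 11 (since 9·11 = 99 ≡ 1).
Multiplying both sides by 11: x ≡ 11·3 = 33 ≡ 5 (mod 14).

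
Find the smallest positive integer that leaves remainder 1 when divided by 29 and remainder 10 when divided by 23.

x ≡ 10 (mod 23) gives x ∈ {10, 33, 56, 79, 102, 125, 148, 171, …}.
The first of these with x mod 29 = 1 is 378.

378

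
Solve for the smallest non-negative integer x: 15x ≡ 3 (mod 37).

The inverse of 15 mod 37 is 5 (since 15·5 = 75 ≡ 1).
Multiplying both sides by 5: x ≡ 5·3 = 15 ≡ 15 (mod 37).

15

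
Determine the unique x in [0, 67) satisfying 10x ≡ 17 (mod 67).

10⁻¹ ≡ 47 (mod 67) because 10·47 = 470 = 7·67 + 1.
Multiplying both sides by 47: x ≡ 47·17 = 799 ≡ 62 (mod 67).
Check: 10·62 = 620 = 9·67 + 17.

62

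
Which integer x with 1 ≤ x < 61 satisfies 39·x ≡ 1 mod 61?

61 = 1·39 + 22
39 = 1·22 + 17
22 = 1·17 + 5
17 = 3·5 + 2
5 = 2·2 + 1
2 = 2·1 + 0
Back-substituting gives 39·36 ≡ 1 (mod 61).

36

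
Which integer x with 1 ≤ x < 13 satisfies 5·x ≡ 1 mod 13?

8

5·8 = 40 = 3·13 + 1, so 5⁻¹ ≡ 8 (mod 13).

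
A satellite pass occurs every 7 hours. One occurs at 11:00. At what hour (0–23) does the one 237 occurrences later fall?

14

237·7 = 1659.
1659 − 69·24 = 3, so 1659 ≡ 3 (mod 24).
(11 + 3) mod 24 = 14.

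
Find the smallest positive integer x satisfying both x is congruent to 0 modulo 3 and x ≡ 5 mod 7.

x ≡ 0 (mod 3) gives x ∈ {0, 3, 6, 9, 12}.
The first of these with x mod 7 = 5 is 12.

12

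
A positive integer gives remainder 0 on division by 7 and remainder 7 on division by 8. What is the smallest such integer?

Since 8·1 ≡ 1 (mod 7), take x = 7 + 8·((0−7)·1 mod 7) = 7 + 8·0 = 7.
Check: 7 mod 7 = 0, 7 mod 8 = 7.

7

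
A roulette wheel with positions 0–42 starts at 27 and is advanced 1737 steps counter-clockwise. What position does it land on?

10

Dividing 1737 by 43 gives quotient 40 and remainder 17.
(27 − 17) mod 43 = 10.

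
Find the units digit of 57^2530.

Last digits of 7^n: 7, 9, 3, 1 (period 4).
2530 mod 4 = 2, so the last digit matches 7^2 = 9.

9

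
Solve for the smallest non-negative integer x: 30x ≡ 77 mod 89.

53

30⁻¹ ≡ 3 (mod 89) because 30·3 = 90 = 1·89 + 1.
Multiplying both sides by 3: x ≡ 3·77 = 231 ≡ 53 (mod 89).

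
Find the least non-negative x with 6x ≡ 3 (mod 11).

6

The inverse of 6 mod 11 is 2 (since 6·2 = 12 ≡ 1).
Multiplying both sides by 2: x ≡ 2·3 = 6 ≡ 6 (mod 11).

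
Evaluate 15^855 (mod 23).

19

Successive squares of 15 mod 23: 15^1≡15, 15^2≡18, 15^4≡2, 15^8≡4, 15^16≡16, 15^32≡3, 15^64≡9, 15^128≡12, 15^256≡6, 15^512≡13.
855 = 1 + 2 + 4 + 16 + 64 + 256 + 512, so 15^855 ≡ 15·18·2·16·9·6·13 ≡ 19 (mod 23).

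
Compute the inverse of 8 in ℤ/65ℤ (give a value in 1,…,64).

65 = 8·8 + 1
8 = 8·1 + 0
Back-substituting gives 8·57 ≡ 1 (mod 65).

57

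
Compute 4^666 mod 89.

Successive squares of 4 mod 89: 4^1≡4, 4^2≡16, 4^4≡78, 4^8≡32, 4^16≡45, 4^32≡67, 4^64≡39, 4^128≡8, 4^256≡64, 4^512≡2.
Since 666 = 2 + 8 + 16 + 128 + 512 in binary, 4^666 ≡ 16·32·45·8·2 ≡ 2 (mod 89).

2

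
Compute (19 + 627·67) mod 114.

627·67 = 42009.
Dividing 42009 by 114 gives quotient 368 and remainder 57.
(19 + 57) mod 114 = 76.

76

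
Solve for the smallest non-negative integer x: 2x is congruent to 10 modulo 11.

5

The inverse of 2 mod 11 is 6 (since 2·6 = 12 ≡ 1).
Multiplying both sides by 6: x ≡ 6·10 = 60 ≡ 5 (mod 11).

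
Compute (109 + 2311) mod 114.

2311 mod 114 = 31 (since 20·114 = 2280).
(109 + 31) mod 114 = 26.

26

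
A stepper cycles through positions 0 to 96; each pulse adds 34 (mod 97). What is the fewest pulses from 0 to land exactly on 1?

34·20 = 680 = 7·97 + 1, so 34⁻¹ ≡ 20 (mod 97).

20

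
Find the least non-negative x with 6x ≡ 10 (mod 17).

13

The inverse of 6 mod 17 is 3 (since 6·3 = 18 ≡ 1).
Multiplying both sides by 3: x ≡ 3·10 = 30 ≡ 13 (mod 17).
Check: 6·13 = 78 = 4·17 + 10.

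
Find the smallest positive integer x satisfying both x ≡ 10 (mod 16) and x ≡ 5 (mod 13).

122

Since 13·5 ≡ 1 (mod 16), take x = 5 + 13·((10−5)·5 mod 16) = 5 + 13·9 = 122.
Check: 122 mod 16 = 10, 122 mod 13 = 5.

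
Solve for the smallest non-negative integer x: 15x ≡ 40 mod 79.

29

15⁻¹ ≡ 58 (mod 79) because 15·58 = 870 = 11·79 + 1.
So x ≡ 58·40 = 2320 ≡ 29 (mod 79).
Check: 15·29 = 435 = 5·79 + 40.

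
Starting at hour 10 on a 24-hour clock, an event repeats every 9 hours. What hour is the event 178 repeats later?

4

178·9 = 1602.
1602 − 66·24 = 18, so 1602 ≡ 18 (mod 24).
(10 + 18) mod 24 = 4.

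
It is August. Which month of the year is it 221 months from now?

January

221 mod 12 = 5 (since 18·12 = 216).
August + 5 months → January.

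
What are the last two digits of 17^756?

81

Successive squares of 17 mod 100: 17^1≡17, 17^2≡89, 17^4≡21, 17^8≡41, 17^16≡81, 17^32≡61, 17^64≡21, 17^128≡41, 17^256≡81, 17^512≡61.
756 = 4 + 16 + 32 + 64 + 128 + 512, so 17^756 ≡ 21·81·61·21·41·61 ≡ 81 (mod 100).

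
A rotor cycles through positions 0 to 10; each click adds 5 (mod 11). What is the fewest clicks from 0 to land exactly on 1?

9

11 = 2·5 + 1
5 = 5·1 + 0
Back-substituting gives 5·9 ≡ 1 (mod 11).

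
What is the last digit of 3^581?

The units digit of 3^n cycles with period 4: 3, 9, 7, 1, …
581 leaves remainder 1 on division by 4, so 3^581 ends in 3.

3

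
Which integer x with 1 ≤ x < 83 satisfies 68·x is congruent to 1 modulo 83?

68·11 = 748 = 9·83 + 1, so 68⁻¹ ≡ 11 (mod 83).

11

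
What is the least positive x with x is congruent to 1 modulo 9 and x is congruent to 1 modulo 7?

x ≡ 1 (mod 7) gives x ∈ {1}.
The first of these with x mod 9 = 1 is 1.

1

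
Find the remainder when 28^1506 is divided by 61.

Successive squares of 28 mod 61: 28^1≡28, 28^2≡52, 28^4≡20, 28^8≡34, 28^16≡58, 28^32≡9, 28^64≡20, 28^128≡34, 28^256≡58, 28^512≡9, 28^1024≡20.
1506 = 2 + 32 + 64 + 128 + 256 + 1024, so 28^1506 ≡ 52·9·20·34·58·20 ≡ 3 (mod 61).

3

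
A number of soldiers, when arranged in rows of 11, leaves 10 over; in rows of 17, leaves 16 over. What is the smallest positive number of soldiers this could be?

186

x ≡ 10 (mod 11) gives x ∈ {10, 21, 32, 43, 54, 65, 76, 87, …}.
The first of these with x mod 17 = 16 is 186.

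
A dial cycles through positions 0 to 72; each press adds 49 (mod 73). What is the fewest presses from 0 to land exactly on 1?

3

73 = 1·49 + 24
49 = 2·24 + 1
24 = 24·1 + 0
Back-substituting gives 49·3 ≡ 1 (mod 73).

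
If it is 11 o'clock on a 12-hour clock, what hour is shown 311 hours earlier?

12

311 − 25·12 = 11, so 311 ≡ 11 (mod 12).
11 − 11 → 12 on a 12-hour dial.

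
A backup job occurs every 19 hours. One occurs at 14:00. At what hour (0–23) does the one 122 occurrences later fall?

122·19 = 2318.
2318 − 96·24 = 14, so 2318 ≡ 14 (mod 24).
(14 + 14) mod 24 = 4.

4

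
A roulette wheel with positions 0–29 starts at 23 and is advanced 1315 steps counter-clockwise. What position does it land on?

28

1315 − 43·30 = 25, so 1315 ≡ 25 (mod 30).
(23 − 25) mod 30 = 28.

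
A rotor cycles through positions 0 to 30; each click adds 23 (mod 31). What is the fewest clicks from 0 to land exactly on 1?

23·27 = 621 = 20·31 + 1, so 23⁻¹ ≡ 27 (mod 31).

27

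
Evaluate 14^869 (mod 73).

By repeated squaring mod 73: 14^1≡14, 14^2≡50, 14^4≡18, 14^8≡32, 14^16≡2, 14^32≡4, 14^64≡16, 14^128≡37, 14^256≡55, 14^512≡32.
869 = 1 + 4 + 32 + 64 + 256 + 512, so 14^869 ≡ 14·18·4·16·55·32 ≡ 33 (mod 73).

33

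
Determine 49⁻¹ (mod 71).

29

71 = 1·49 + 22
49 = 2·22 + 5
22 = 4·5 + 2
5 = 2·2 + 1
2 = 2·1 + 0
Back-substituting gives 49·29 ≡ 1 (mod 71).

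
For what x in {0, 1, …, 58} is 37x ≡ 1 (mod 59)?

37⁻¹ ≡ 8 (mod 59) because 37·8 = 296 = 5·59 + 1.
So x ≡ 8·1 = 8 ≡ 8 (mod 59).

8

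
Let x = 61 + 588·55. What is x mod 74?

588·55 = 32340.
Dividing 32340 by 74 gives quotient 437 and remainder 2.
(61 + 2) mod 74 = 63.

63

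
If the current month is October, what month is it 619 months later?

619 − 51·12 = 7, so 619 ≡ 7 (mod 12).
October + 7 months → May.

May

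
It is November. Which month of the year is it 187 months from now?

187 mod 12 = 7 (since 15·12 = 180).
November + 7 months → June.

June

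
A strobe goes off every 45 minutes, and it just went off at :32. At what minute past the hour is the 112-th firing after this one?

32

112·45 = 5040.
Dividing 5040 by 60 gives quotient 84 and remainder 0.
(32 + 0) mod 60 = 32.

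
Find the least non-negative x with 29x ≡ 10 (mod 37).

29⁻¹ ≡ 23 (mod 37) because 29·23 = 667 = 18·37 + 1.
Multiplying both sides by 23: x ≡ 23·10 = 230 ≡ 8 (mod 37).

8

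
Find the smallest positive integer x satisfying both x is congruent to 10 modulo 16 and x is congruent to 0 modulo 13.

26

Since 13·5 ≡ 1 (mod 16), take x = 0 + 13·((10−0)·5 mod 16) = 0 + 13·2 = 26.
Check: 26 mod 16 = 10, 26 mod 13 = 0.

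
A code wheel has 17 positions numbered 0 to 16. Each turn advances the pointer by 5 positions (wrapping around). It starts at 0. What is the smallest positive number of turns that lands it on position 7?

The inverse of 5 mod 17 is 7 (since 5·7 = 35 ≡ 1).
So x ≡ 7·7 = 49 ≡ 15 (mod 17).
Check: 5·15 = 75 = 4·17 + 7.

15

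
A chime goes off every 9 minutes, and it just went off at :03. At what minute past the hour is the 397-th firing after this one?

36

397·9 = 3573.
3573 = 59·60 + 33, so 3573 mod 60 = 33.
(3 + 33) mod 60 = 36.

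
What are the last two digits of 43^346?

By repeated squaring mod 100: 43^1≡43, 43^2≡49, 43^4≡1, 43^8≡1, 43^16≡1, 43^32≡1, 43^64≡1, 43^128≡1, 43^256≡1.
346 = 2 + 8 + 16 + 64 + 256, so 43^346 ≡ 49·1·1·1·1 ≡ 49 (mod 100).

49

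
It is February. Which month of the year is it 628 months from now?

June

Dividing 628 by 12 gives quotient 52 and remainder 4.
February + 4 months → June.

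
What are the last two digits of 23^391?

Successive squares of 23 mod 100: 23^1≡23, 23^2≡29, 23^4≡41, 23^8≡81, 23^16≡61, 23^32≡21, 23^64≡41, 23^128≡81, 23^256≡61.
391 = 1 + 2 + 4 + 128 + 256, so 23^391 ≡ 23·29·41·81·61 ≡ 27 (mod 100).

27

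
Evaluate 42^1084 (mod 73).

71

Square-and-reduce mod 73: 42^1≡42, 42^2≡12, 42^4≡71, 42^8≡4, 42^16≡16, 42^32≡37, 42^64≡55, 42^128≡32, 42^256≡2, 42^512≡4, 42^1024≡16.
1084 = 4 + 8 + 16 + 32 + 1024, so 42^1084 ≡ 71·4·16·37·16 ≡ 71 (mod 73).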